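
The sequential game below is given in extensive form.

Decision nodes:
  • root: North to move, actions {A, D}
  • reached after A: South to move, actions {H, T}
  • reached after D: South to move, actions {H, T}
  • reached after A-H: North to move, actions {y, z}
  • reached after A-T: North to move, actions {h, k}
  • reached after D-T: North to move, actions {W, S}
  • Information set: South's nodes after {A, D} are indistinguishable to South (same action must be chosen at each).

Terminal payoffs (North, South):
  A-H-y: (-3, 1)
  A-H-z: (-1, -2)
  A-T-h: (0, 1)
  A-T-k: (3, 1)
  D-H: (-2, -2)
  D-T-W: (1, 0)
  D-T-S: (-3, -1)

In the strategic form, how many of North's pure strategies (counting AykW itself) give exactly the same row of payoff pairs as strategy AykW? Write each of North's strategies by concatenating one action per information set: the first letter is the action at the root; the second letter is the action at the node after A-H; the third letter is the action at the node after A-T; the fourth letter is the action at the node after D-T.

Row for AykW (columns H, T): (-3,1) (3,1).
Under AykW, North's choice at the node after D-T can never be reached regardless of what South does, so varying those choices leaves every outcome unchanged.
Holding the reachable choices fixed and varying the unreachable one freely already gives 2 equivalent strategies.
No other strategy reproduces this row, so those 2 are the full class: AykW, AykS.

2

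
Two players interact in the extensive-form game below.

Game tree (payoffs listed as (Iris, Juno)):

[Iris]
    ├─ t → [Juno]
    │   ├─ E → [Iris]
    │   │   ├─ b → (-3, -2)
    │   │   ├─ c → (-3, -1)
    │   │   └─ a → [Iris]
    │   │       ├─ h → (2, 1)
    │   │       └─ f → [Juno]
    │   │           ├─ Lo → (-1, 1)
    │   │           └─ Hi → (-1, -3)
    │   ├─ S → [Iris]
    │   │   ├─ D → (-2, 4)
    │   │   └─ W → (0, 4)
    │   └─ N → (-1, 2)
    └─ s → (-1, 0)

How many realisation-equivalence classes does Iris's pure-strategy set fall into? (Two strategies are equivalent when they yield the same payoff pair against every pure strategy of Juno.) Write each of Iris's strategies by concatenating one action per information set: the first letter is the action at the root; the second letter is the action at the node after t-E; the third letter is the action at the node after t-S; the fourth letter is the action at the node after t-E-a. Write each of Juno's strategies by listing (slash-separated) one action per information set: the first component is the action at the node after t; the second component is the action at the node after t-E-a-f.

9

Iris has 24 pure strategies: tbDh, tbDf, tbWh, tbWf, tcDh, tcDf, tcWh, tcWf, taDh, taDf, taWh, taWf, sbDh, sbDf, sbWh, sbWf, scDh, scDf, scWh, scWf, saDh, saDf, saWh, saWf. Columns: E/Lo, E/Hi, S/Lo, S/Hi, N/Lo, N/Hi.
{tbDh, tbDf} → row (-3,-2) (-3,-2) (-2,4) (-2,4) (-1,2) (-1,2)
{tbWh, tbWf} → row (-3,-2) (-3,-2) (0,4) (0,4) (-1,2) (-1,2)
{tcDh, tcDf} → row (-3,-1) (-3,-1) (-2,4) (-2,4) (-1,2) (-1,2)
{tcWh, tcWf} → row (-3,-1) (-3,-1) (0,4) (0,4) (-1,2) (-1,2)
{taDh} → row (2,1) (2,1) (-2,4) (-2,4) (-1,2) (-1,2)
{taDf} → row (-1,1) (-1,-3) (-2,4) (-2,4) (-1,2) (-1,2)
{taWh} → row (2,1) (2,1) (0,4) (0,4) (-1,2) (-1,2)
{taWf} → row (-1,1) (-1,-3) (0,4) (0,4) (-1,2) (-1,2)
{sbDh, sbDf, sbWh, sbWf, scDh, scDf, scWh, scWf, saDh, saDf, saWh, saWf} → row (-1,0) (-1,0) (-1,0) (-1,0) (-1,0) (-1,0)
That's 9 distinct rows out of 24 strategies.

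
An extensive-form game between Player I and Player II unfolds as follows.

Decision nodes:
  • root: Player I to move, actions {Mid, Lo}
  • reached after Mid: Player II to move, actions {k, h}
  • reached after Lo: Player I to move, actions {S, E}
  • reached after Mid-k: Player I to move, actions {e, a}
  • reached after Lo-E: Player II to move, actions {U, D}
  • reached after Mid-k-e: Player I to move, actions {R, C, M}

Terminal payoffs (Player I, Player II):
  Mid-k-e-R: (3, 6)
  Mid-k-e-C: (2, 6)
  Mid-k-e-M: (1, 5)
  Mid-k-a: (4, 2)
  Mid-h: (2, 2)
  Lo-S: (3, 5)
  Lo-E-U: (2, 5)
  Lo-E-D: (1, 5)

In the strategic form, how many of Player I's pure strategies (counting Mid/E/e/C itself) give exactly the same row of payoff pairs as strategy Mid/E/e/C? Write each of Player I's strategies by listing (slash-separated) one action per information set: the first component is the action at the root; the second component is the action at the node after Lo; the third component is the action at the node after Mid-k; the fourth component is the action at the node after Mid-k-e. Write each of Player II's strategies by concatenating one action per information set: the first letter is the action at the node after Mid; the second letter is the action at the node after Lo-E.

Row for Mid/E/e/C (columns kU, kD, hU, hD): (2,6) (2,6) (2,2) (2,2).
Under Mid/E/e/C, Player I's choice at the node after Lo can never be reached regardless of what Player II does, so varying those choices leaves every outcome unchanged.
Holding the reachable choices fixed and varying the unreachable one freely already gives 2 equivalent strategies.
No other strategy reproduces this row, so those 2 are the full class: Mid/S/e/C, Mid/E/e/C.

2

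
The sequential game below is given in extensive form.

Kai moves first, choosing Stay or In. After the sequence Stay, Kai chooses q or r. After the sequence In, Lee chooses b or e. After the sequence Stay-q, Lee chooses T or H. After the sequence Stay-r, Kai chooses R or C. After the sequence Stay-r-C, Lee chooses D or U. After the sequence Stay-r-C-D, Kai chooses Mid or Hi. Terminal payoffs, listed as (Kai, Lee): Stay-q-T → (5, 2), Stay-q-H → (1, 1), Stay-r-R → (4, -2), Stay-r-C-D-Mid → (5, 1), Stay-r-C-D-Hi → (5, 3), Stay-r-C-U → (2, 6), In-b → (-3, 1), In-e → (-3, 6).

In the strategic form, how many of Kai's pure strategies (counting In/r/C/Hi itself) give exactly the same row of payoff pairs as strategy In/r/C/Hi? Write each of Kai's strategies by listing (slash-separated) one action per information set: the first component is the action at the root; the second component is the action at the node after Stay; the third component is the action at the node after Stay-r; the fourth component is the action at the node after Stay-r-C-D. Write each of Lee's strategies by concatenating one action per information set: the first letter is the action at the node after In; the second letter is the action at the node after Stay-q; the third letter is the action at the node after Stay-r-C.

Row for In/r/C/Hi (columns bTD, bTU, bHD, bHU, eTD, eTU, eHD, eHU): (-3,1) (-3,1) (-3,1) (-3,1) (-3,6) (-3,6) (-3,6) (-3,6).
Under In/r/C/Hi, Kai's choice at the node after Stay and at the node after Stay-r and at the node after Stay-r-C-D can never be reached regardless of what Lee does, so varying those choices leaves every outcome unchanged.
Holding the reachable choices fixed and varying the unreachable ones freely already gives 2 × 2 × 2 = 8 equivalent strategies.
No other strategy reproduces this row, so those 8 are the full class: In/q/R/Mid, In/q/R/Hi, In/q/C/Mid, In/q/C/Hi, In/r/R/Mid, In/r/R/Hi, In/r/C/Mid, In/r/C/Hi.

8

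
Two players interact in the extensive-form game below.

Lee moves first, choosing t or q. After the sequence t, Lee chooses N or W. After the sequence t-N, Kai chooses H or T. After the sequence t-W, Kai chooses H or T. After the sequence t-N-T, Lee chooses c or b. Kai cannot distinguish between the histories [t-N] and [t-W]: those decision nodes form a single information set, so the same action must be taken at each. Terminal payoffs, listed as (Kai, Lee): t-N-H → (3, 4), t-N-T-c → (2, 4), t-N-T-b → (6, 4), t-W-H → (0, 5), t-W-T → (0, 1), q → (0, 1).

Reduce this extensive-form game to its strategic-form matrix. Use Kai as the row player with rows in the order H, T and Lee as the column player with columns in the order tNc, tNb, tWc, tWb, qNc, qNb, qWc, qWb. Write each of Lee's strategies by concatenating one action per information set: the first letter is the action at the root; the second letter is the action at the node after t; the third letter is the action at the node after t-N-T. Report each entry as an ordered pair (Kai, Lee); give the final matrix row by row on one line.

          tNc      tNb      tWc      tWb      qNc      qNb      qWc      qWb
   H    (3,4)    (3,4)    (0,5)    (0,5)    (0,1)    (0,1)    (0,1)    (0,1)
   T    (2,4)    (6,4)    (0,1)    (0,1)    (0,1)    (0,1)    (0,1)    (0,1)

H: (3,4) (3,4) (0,5) (0,5) (0,1) (0,1) (0,1) (0,1) | T: (2,4) (6,4) (0,1) (0,1) (0,1) (0,1) (0,1) (0,1)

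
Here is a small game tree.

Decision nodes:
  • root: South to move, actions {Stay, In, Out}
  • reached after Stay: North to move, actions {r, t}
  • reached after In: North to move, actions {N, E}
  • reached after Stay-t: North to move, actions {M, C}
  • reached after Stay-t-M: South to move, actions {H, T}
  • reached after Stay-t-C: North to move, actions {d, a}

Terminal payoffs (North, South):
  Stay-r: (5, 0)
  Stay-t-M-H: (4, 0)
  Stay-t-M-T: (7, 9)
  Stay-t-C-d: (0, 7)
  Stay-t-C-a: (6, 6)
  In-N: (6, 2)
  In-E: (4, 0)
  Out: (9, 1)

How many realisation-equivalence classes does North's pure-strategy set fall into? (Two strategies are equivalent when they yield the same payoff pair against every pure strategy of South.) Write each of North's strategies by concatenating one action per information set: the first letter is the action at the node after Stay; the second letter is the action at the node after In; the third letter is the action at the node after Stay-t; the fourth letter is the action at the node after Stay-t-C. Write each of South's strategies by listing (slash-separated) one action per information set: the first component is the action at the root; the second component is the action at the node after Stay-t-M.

North has 16 pure strategies: rNMd, rNMa, rNCd, rNCa, rEMd, rEMa, rECd, rECa, tNMd, tNMa, tNCd, tNCa, tEMd, tEMa, tECd, tECa. Columns: Stay/H, Stay/T, In/H, In/T, Out/H, Out/T.
{rNMd, rNMa, rNCd, rNCa} → row (5,0) (5,0) (6,2) (6,2) (9,1) (9,1)
{rEMd, rEMa, rECd, rECa} → row (5,0) (5,0) (4,0) (4,0) (9,1) (9,1)
{tNMd, tNMa} → row (4,0) (7,9) (6,2) (6,2) (9,1) (9,1)
{tNCd} → row (0,7) (0,7) (6,2) (6,2) (9,1) (9,1)
{tNCa} → row (6,6) (6,6) (6,2) (6,2) (9,1) (9,1)
{tEMd, tEMa} → row (4,0) (7,9) (4,0) (4,0) (9,1) (9,1)
{tECd} → row (0,7) (0,7) (4,0) (4,0) (9,1) (9,1)
{tECa} → row (6,6) (6,6) (4,0) (4,0) (9,1) (9,1)
That's 8 distinct rows out of 16 strategies.

8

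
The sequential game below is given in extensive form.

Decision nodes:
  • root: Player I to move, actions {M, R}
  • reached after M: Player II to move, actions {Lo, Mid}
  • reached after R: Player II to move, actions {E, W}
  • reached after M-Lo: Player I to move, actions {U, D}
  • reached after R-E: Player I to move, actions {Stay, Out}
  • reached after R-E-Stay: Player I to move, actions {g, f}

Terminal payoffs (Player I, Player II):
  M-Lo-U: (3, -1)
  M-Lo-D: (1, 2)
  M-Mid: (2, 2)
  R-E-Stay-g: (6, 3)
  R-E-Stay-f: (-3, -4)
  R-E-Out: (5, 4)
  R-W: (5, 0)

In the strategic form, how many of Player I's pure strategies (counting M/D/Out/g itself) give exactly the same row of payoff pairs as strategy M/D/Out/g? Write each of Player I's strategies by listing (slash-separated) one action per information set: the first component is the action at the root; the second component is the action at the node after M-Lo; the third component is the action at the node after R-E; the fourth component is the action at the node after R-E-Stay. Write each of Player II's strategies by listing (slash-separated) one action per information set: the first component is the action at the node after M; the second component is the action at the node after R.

4

Row for M/D/Out/g (columns Lo/E, Lo/W, Mid/E, Mid/W): (1,2) (1,2) (2,2) (2,2).
Under M/D/Out/g, Player I's choice at the node after R-E and at the node after R-E-Stay can never be reached regardless of what Player II does, so varying those choices leaves every outcome unchanged.
Holding the reachable choices fixed and varying the unreachable ones freely already gives 2 × 2 = 4 equivalent strategies.
No other strategy reproduces this row, so those 4 are the full class: M/D/Stay/g, M/D/Stay/f, M/D/Out/g, M/D/Out/f.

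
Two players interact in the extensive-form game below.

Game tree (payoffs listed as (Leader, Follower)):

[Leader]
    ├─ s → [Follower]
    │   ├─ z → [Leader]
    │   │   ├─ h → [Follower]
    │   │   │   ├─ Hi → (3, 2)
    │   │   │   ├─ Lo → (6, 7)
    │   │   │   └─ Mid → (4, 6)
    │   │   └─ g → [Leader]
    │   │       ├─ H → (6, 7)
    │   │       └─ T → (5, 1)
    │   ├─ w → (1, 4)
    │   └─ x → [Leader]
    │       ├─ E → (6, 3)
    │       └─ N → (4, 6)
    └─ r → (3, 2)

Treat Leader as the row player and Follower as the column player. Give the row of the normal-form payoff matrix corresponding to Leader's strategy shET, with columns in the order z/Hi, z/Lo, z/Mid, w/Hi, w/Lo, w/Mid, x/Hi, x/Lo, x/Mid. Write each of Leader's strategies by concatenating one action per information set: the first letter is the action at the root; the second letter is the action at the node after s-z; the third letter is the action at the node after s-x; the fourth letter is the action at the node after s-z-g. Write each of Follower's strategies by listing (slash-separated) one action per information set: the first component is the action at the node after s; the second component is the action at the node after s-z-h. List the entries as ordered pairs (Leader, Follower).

(3,2) (6,7) (4,6) (1,4) (1,4) (1,4) (6,3) (6,3) (6,3)

vs z/Hi: Leader plays s → Follower plays z at [s] → Leader plays h at [s-z] → Follower plays Hi at [s-z-h] → (3, 2)
vs z/Lo: Leader plays s → Follower plays z at [s] → Leader plays h at [s-z] → Follower plays Lo at [s-z-h] → (6, 7)
vs z/Mid: Leader plays s → Follower plays z at [s] → Leader plays h at [s-z] → Follower plays Mid at [s-z-h] → (4, 6)
vs w/Hi: Leader plays s → Follower plays w at [s] → (1, 4)
vs w/Lo: Leader plays s → Follower plays w at [s] → (1, 4)
vs w/Mid: Leader plays s → Follower plays w at [s] → (1, 4)
vs x/Hi: Leader plays s → Follower plays x at [s] → Leader plays E at [s-x] → (6, 3)
vs x/Lo: Leader plays s → Follower plays x at [s] → Leader plays E at [s-x] → (6, 3)
vs x/Mid: Leader plays s → Follower plays x at [s] → Leader plays E at [s-x] → (6, 3)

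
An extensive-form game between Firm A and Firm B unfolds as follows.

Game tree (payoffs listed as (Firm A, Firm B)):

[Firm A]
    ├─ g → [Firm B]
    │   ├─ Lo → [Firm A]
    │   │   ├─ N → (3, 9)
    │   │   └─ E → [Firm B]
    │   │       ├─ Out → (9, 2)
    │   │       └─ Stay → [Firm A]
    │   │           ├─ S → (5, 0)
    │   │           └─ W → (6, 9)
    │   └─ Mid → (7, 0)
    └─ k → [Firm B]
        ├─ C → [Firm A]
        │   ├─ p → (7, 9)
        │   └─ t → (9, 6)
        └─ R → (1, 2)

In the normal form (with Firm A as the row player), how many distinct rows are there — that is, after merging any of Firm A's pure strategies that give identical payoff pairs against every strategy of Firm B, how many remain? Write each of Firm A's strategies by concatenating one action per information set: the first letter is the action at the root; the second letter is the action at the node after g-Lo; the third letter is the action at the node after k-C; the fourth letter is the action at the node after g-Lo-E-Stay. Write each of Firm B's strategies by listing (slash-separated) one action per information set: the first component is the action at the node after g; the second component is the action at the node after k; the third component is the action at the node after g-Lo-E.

Firm A has 16 pure strategies: gNpS, gNpW, gNtS, gNtW, gEpS, gEpW, gEtS, gEtW, kNpS, kNpW, kNtS, kNtW, kEpS, kEpW, kEtS, kEtW. Columns: Lo/C/Out, Lo/C/Stay, Lo/R/Out, Lo/R/Stay, Mid/C/Out, Mid/C/Stay, Mid/R/Out, Mid/R/Stay.
{gNpS, gNpW, gNtS, gNtW} → row (3,9) (3,9) (3,9) (3,9) (7,0) (7,0) (7,0) (7,0)
{gEpS, gEtS} → row (9,2) (5,0) (9,2) (5,0) (7,0) (7,0) (7,0) (7,0)
{gEpW, gEtW} → row (9,2) (6,9) (9,2) (6,9) (7,0) (7,0) (7,0) (7,0)
{kNpS, kNpW, kEpS, kEpW} → row (7,9) (7,9) (1,2) (1,2) (7,9) (7,9) (1,2) (1,2)
{kNtS, kNtW, kEtS, kEtW} → row (9,6) (9,6) (1,2) (1,2) (9,6) (9,6) (1,2) (1,2)
That's 5 distinct rows out of 16 strategies.

5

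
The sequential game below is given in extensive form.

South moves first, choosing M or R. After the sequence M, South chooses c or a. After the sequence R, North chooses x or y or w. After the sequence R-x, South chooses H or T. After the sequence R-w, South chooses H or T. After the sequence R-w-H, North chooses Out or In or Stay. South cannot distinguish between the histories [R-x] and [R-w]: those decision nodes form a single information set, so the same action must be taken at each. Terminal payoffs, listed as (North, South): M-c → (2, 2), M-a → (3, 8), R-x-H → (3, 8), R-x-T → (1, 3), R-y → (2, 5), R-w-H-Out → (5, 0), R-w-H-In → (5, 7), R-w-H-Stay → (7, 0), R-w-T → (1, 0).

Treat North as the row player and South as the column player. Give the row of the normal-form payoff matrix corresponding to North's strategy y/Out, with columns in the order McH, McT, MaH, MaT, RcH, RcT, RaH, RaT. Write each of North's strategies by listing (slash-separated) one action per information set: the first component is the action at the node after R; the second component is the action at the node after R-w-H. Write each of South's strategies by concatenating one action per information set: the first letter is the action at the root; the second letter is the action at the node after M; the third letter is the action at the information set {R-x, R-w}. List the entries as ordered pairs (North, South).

(2,2) (2,2) (3,8) (3,8) (2,5) (2,5) (2,5) (2,5)

vs McH: South plays M → South plays c at [M] → (2, 2)
vs McT: South plays M → South plays c at [M] → (2, 2)
vs MaH: South plays M → South plays a at [M] → (3, 8)
vs MaT: South plays M → South plays a at [M] → (3, 8)
vs RcH: South plays R → North plays y at [R] → (2, 5)
vs RcT: South plays R → North plays y at [R] → (2, 5)
vs RaH: South plays R → North plays y at [R] → (2, 5)
vs RaT: South plays R → North plays y at [R] → (2, 5)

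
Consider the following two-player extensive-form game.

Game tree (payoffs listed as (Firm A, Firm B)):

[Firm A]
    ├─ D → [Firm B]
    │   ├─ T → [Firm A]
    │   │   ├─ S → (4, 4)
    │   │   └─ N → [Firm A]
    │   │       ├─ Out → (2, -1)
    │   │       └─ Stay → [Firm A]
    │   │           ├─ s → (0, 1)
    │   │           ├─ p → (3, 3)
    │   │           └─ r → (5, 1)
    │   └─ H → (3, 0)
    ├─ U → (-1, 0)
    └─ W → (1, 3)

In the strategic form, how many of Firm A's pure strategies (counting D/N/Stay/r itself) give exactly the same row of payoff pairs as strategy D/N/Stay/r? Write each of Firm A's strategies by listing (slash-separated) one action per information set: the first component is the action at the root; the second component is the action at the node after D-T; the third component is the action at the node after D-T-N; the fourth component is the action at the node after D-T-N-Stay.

Row for D/N/Stay/r (columns T, H): (5,1) (3,0).
Every one of Firm A's information sets is on the play path for some reply by Firm B when Firm A follows D/N/Stay/r.
Changing the action at any of them therefore changes at least one column, so only D/N/Stay/r itself gives this row.

1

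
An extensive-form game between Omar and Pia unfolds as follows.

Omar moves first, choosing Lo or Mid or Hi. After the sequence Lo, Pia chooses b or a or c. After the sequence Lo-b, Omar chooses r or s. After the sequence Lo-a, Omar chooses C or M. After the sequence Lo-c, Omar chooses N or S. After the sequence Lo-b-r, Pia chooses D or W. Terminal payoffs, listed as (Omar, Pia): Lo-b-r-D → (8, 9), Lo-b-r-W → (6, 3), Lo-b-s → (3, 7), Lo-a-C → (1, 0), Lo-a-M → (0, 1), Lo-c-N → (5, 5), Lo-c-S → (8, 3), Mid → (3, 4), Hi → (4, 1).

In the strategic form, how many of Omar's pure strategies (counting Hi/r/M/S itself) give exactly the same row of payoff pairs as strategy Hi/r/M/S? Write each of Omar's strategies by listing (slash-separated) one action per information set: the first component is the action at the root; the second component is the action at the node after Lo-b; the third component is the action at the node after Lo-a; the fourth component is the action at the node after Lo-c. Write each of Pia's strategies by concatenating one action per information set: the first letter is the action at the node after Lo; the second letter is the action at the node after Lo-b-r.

Row for Hi/r/M/S (columns bD, bW, aD, aW, cD, cW): (4,1) (4,1) (4,1) (4,1) (4,1) (4,1).
Under Hi/r/M/S, Omar's choice at the node after Lo-b and at the node after Lo-a and at the node after Lo-c can never be reached regardless of what Pia does, so varying those choices leaves every outcome unchanged.
Holding the reachable choices fixed and varying the unreachable ones freely already gives 2 × 2 × 2 = 8 equivalent strategies.
No other strategy reproduces this row, so those 8 are the full class: Hi/r/C/N, Hi/r/C/S, Hi/r/M/N, Hi/r/M/S, Hi/s/C/N, Hi/s/C/S, Hi/s/M/N, Hi/s/M/S.

8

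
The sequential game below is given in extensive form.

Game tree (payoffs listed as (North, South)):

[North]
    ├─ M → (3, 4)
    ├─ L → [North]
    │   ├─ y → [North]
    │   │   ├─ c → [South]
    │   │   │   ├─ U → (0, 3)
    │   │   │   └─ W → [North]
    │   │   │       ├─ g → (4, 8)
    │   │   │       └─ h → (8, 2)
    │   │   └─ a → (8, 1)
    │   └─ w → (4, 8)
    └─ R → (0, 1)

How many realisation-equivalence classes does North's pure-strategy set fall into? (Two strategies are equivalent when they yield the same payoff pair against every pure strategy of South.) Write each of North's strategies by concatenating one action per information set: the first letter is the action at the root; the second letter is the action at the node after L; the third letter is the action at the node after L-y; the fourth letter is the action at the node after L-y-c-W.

6

North has 24 pure strategies: Mycg, Mych, Myag, Myah, Mwcg, Mwch, Mwag, Mwah, Lycg, Lych, Lyag, Lyah, Lwcg, Lwch, Lwag, Lwah, Rycg, Rych, Ryag, Ryah, Rwcg, Rwch, Rwag, Rwah. Columns: U, W.
{Mycg, Mych, Myag, Myah, Mwcg, Mwch, Mwag, Mwah} → row (3,4) (3,4)
{Lycg} → row (0,3) (4,8)
{Lych} → row (0,3) (8,2)
{Lyag, Lyah} → row (8,1) (8,1)
{Lwcg, Lwch, Lwag, Lwah} → row (4,8) (4,8)
{Rycg, Rych, Ryag, Ryah, Rwcg, Rwch, Rwag, Rwah} → row (0,1) (0,1)
That's 6 distinct rows out of 24 strategies.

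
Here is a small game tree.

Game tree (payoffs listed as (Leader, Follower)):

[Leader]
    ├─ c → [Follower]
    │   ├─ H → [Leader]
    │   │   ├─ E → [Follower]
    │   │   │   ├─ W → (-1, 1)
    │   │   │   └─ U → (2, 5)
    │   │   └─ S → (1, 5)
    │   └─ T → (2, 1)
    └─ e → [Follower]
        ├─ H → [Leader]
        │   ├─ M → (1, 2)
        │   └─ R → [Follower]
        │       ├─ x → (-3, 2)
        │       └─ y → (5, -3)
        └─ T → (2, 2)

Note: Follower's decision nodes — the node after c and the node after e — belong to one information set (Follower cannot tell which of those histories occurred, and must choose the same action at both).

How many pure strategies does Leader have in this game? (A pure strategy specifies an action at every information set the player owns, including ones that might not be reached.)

Leader owns the root with actions {c, e} — two choices.
Leader owns the node after c-H with actions {E, S} — two choices.
Leader owns the node after e-H with actions {M, R} — two choices.
A pure strategy fixes one action at each information set independently, so the count is the product 2 × 2 × 2 = 8.

8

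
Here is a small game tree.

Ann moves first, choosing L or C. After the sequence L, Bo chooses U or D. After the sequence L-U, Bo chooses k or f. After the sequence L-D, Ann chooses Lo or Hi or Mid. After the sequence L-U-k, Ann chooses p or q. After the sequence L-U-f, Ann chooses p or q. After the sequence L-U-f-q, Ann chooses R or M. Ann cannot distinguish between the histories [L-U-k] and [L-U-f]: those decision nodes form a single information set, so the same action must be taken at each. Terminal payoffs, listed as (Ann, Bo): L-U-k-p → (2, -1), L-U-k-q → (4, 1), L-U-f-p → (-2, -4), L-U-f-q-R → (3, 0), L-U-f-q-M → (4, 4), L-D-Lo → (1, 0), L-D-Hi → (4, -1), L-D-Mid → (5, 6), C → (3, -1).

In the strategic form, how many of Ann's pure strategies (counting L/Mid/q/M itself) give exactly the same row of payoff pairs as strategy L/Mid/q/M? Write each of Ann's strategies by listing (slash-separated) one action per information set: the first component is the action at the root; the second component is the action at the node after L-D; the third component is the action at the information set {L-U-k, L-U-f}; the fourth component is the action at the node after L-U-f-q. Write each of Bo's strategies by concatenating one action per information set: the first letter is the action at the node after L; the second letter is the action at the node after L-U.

Row for L/Mid/q/M (columns Uk, Uf, Dk, Df): (4,1) (4,4) (5,6) (5,6).
Every one of Ann's information sets is on the play path for some reply by Bo when Ann follows L/Mid/q/M.
Changing the action at any of them therefore changes at least one column, so only L/Mid/q/M itself gives this row.

1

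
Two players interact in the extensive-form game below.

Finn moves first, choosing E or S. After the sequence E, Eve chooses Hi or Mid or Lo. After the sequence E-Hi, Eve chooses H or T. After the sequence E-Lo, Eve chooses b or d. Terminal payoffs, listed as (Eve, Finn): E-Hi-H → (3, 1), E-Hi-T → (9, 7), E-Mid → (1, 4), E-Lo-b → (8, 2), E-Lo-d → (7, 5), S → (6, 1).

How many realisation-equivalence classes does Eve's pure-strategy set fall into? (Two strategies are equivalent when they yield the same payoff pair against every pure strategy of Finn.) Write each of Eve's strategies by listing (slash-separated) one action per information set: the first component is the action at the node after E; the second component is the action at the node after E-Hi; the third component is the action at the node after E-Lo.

5

Eve has 12 pure strategies: Hi/H/b, Hi/H/d, Hi/T/b, Hi/T/d, Mid/H/b, Mid/H/d, Mid/T/b, Mid/T/d, Lo/H/b, Lo/H/d, Lo/T/b, Lo/T/d. Columns: E, S.
{Hi/H/b, Hi/H/d} → row (3,1) (6,1)
{Hi/T/b, Hi/T/d} → row (9,7) (6,1)
{Mid/H/b, Mid/H/d, Mid/T/b, Mid/T/d} → row (1,4) (6,1)
{Lo/H/b, Lo/T/b} → row (8,2) (6,1)
{Lo/H/d, Lo/T/d} → row (7,5) (6,1)
That's 5 distinct rows out of 12 strategies.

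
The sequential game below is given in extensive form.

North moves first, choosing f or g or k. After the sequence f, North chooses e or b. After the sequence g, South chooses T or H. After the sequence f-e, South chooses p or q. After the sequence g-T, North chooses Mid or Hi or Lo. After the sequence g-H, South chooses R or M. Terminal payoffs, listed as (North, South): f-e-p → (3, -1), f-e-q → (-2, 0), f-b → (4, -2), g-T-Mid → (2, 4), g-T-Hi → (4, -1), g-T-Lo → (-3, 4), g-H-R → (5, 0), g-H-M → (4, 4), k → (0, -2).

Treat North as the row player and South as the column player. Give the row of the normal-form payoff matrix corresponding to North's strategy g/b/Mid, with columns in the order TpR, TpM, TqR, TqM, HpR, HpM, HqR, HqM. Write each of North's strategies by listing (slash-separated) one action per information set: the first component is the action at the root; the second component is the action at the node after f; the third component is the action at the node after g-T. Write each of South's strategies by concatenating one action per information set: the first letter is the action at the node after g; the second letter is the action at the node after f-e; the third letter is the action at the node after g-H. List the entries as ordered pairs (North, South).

(2,4) (2,4) (2,4) (2,4) (5,0) (4,4) (5,0) (4,4)

vs TpR: North plays g → South plays T at [g] → North plays Mid at [g-T] → (2, 4)
vs TpM: North plays g → South plays T at [g] → North plays Mid at [g-T] → (2, 4)
vs TqR: North plays g → South plays T at [g] → North plays Mid at [g-T] → (2, 4)
vs TqM: North plays g → South plays T at [g] → North plays Mid at [g-T] → (2, 4)
vs HpR: North plays g → South plays H at [g] → South plays R at [g-H] → (5, 0)
vs HpM: North plays g → South plays H at [g] → South plays M at [g-H] → (4, 4)
vs HqR: North plays g → South plays H at [g] → South plays R at [g-H] → (5, 0)
vs HqM: North plays g → South plays H at [g] → South plays M at [g-H] → (4, 4)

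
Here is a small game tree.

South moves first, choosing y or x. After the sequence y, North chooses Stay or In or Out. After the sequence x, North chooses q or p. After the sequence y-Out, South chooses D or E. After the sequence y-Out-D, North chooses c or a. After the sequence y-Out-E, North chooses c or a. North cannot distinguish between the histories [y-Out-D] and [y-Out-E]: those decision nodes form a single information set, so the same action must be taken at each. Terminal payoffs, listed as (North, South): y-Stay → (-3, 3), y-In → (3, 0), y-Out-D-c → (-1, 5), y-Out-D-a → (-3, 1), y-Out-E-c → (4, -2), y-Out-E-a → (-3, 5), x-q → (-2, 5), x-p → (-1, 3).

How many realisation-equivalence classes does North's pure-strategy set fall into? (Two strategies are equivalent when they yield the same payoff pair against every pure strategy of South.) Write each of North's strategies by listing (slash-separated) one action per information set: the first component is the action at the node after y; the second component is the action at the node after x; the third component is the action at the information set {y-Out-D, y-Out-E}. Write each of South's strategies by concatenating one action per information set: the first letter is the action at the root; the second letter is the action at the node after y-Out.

North has 12 pure strategies: Stay/q/c, Stay/q/a, Stay/p/c, Stay/p/a, In/q/c, In/q/a, In/p/c, In/p/a, Out/q/c, Out/q/a, Out/p/c, Out/p/a. Columns: yD, yE, xD, xE.
{Stay/q/c, Stay/q/a} → row (-3,3) (-3,3) (-2,5) (-2,5)
{Stay/p/c, Stay/p/a} → row (-3,3) (-3,3) (-1,3) (-1,3)
{In/q/c, In/q/a} → row (3,0) (3,0) (-2,5) (-2,5)
{In/p/c, In/p/a} → row (3,0) (3,0) (-1,3) (-1,3)
{Out/q/c} → row (-1,5) (4,-2) (-2,5) (-2,5)
{Out/q/a} → row (-3,1) (-3,5) (-2,5) (-2,5)
{Out/p/c} → row (-1,5) (4,-2) (-1,3) (-1,3)
{Out/p/a} → row (-3,1) (-3,5) (-1,3) (-1,3)
That's 8 distinct rows out of 12 strategies.

8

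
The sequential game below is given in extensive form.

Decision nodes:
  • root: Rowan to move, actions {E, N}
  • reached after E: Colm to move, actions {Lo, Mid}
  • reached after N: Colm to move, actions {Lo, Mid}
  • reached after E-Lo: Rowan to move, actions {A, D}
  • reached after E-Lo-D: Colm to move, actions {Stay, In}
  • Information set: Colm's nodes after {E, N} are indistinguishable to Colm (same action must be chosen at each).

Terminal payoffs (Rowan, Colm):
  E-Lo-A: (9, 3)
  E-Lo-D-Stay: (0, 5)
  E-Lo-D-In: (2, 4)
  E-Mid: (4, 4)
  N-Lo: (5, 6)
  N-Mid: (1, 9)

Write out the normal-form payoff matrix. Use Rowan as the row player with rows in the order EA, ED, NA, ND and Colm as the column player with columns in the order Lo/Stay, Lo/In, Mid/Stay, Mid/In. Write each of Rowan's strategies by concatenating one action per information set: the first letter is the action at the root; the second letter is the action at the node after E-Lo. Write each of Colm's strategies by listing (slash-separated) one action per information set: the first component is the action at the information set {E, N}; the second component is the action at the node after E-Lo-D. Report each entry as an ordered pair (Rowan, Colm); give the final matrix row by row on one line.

      Lo/Stay    Lo/In  Mid/Stay   Mid/In
  EA    (9,3)    (9,3)    (4,4)    (4,4)
  ED    (0,5)    (2,4)    (4,4)    (4,4)
  NA    (5,6)    (5,6)    (1,9)    (1,9)
  ND    (5,6)    (5,6)    (1,9)    (1,9)

EA: (9,3) (9,3) (4,4) (4,4) | ED: (0,5) (2,4) (4,4) (4,4) | NA: (5,6) (5,6) (1,9) (1,9) | ND: (5,6) (5,6) (1,9) (1,9)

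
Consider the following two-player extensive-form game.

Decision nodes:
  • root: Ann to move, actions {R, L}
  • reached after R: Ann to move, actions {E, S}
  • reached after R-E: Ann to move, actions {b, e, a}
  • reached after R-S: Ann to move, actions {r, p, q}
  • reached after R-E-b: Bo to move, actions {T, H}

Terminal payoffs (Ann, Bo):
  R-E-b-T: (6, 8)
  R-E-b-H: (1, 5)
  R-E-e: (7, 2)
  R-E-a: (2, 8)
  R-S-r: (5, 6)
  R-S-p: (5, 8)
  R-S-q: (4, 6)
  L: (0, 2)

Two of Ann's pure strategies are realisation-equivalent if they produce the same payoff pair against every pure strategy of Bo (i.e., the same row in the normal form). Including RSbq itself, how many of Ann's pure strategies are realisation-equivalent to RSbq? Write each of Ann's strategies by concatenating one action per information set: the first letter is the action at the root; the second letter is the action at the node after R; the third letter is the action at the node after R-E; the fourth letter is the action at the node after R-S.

Row for RSbq (columns T, H): (4,6) (4,6).
Under RSbq, Ann's choice at the node after R-E can never be reached regardless of what Bo does, so varying those choices leaves every outcome unchanged.
Holding the reachable choices fixed and varying the unreachable one freely already gives 3 equivalent strategies.
No other strategy reproduces this row, so those 3 are the full class: RSbq, RSeq, RSaq.

3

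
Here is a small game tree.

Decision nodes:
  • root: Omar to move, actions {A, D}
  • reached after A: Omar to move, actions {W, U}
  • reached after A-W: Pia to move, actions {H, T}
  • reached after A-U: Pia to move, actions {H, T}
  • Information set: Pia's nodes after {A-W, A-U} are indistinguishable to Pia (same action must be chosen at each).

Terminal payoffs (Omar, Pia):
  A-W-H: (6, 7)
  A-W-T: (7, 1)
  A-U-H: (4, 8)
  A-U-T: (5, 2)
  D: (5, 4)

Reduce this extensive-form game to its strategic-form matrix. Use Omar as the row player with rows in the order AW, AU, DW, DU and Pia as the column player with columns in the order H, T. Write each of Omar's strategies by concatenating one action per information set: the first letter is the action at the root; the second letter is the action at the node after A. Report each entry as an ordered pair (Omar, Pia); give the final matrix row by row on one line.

Row AW: H→(6,7), T→(7,1)
Row AU: H→(4,8), T→(5,2)
Row DW: H→(5,4), T→(5,4)
Row DU: H→(5,4), T→(5,4)

AW: (6,7) (7,1) | AU: (4,8) (5,2) | DW: (5,4) (5,4) | DU: (5,4) (5,4)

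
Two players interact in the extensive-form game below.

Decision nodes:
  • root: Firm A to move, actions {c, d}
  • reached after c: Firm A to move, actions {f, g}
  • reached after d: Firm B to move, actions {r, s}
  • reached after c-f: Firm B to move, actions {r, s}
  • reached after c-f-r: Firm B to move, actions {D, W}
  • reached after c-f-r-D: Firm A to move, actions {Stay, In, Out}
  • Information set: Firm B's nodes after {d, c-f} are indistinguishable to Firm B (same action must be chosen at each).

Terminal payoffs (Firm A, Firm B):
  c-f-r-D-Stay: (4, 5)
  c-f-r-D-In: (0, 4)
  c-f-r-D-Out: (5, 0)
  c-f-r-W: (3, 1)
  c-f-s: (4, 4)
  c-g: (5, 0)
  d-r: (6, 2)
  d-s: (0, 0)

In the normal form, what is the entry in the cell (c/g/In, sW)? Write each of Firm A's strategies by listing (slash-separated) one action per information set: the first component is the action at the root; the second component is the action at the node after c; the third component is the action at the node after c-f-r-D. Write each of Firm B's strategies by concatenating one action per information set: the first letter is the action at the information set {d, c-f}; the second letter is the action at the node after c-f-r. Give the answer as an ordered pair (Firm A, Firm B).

Trace the play path from the root:
  Firm A plays c
  Firm A plays g at [c]
→ terminal payoff (5, 0).
(Firm A's choice at the node after c-f-r-D is never reached on this path, so it doesn't affect the outcome.)

(5, 0)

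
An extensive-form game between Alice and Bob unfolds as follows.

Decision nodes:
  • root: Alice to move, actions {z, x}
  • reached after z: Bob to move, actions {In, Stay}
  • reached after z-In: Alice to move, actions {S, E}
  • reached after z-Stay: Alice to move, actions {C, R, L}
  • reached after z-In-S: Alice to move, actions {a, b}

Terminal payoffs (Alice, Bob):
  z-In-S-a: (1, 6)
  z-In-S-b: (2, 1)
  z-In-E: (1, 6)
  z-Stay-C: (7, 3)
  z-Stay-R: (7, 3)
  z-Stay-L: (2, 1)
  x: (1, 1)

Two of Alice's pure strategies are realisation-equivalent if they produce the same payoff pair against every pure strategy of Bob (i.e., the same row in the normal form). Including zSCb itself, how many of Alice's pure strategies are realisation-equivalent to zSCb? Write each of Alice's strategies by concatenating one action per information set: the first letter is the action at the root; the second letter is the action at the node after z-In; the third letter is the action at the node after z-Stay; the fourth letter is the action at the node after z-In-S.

Row for zSCb (columns In, Stay): (2,1) (7,3).
Every one of Alice's information sets is on the play path for some reply by Bob when Alice follows zSCb.
Even so, zSRb happens to produce the same payoff in every column — so 2 strategies share this row.

2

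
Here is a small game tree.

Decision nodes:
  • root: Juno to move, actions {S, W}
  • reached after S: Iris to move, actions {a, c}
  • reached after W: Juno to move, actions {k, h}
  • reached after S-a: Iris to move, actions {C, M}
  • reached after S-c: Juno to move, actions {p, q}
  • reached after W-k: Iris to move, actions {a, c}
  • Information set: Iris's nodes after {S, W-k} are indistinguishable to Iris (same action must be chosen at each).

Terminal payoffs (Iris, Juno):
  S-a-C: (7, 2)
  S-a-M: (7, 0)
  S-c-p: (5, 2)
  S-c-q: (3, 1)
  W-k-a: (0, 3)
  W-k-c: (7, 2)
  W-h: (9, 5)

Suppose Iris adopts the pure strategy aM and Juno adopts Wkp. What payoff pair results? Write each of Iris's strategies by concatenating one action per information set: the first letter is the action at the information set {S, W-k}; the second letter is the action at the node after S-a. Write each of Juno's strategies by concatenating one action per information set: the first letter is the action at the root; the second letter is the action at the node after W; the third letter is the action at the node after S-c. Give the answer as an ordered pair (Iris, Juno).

(0, 3)

Trace the play path from the root:
  Juno plays W
  Juno plays k at [W]
  Iris plays a at [W-k]
→ terminal payoff (0, 3).
(Iris's choice at the node after S-a is never reached on this path, so it doesn't affect the outcome.)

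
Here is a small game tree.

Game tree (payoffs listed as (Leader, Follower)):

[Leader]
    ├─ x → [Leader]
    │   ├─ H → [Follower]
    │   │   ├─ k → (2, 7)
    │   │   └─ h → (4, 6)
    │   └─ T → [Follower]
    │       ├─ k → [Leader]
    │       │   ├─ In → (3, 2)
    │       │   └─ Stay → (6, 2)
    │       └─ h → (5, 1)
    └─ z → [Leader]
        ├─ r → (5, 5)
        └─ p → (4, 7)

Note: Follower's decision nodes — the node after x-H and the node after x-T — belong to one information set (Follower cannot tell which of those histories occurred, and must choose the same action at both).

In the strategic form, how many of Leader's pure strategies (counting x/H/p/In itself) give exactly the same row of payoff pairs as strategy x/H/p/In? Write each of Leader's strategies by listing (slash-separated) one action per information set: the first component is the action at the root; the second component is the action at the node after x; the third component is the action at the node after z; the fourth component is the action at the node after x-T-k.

4

Row for x/H/p/In (columns k, h): (2,7) (4,6).
Under x/H/p/In, Leader's choice at the node after z and at the node after x-T-k can never be reached regardless of what Follower does, so varying those choices leaves every outcome unchanged.
Holding the reachable choices fixed and varying the unreachable ones freely already gives 2 × 2 = 4 equivalent strategies.
No other strategy reproduces this row, so those 4 are the full class: x/H/r/In, x/H/r/Stay, x/H/p/In, x/H/p/Stay.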